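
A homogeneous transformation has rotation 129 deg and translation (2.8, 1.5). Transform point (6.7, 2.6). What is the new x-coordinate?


x' = cos(theta)*px - sin(theta)*py + tx
= -0.6293*6.7 - 0.7771*2.6 + 2.8
= -3.437


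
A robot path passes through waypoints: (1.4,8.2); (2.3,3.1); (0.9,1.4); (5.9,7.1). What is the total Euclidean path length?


Segment lengths:
  seg1 = sqrt((0.9)^2 + (-5.1)^2) = 5.1788
  seg2 = sqrt((-1.4)^2 + (-1.7)^2) = 2.2023
  seg3 = sqrt((5.0)^2 + (5.7)^2) = 7.5822
Total = 14.9633


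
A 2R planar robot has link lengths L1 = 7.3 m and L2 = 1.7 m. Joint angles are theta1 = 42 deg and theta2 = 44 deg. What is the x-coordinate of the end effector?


Convert angles to radians: theta1 = 0.733, theta2 = 0.7679
x = L1*cos(theta1) + L2*cos(theta1+theta2)
x = 5.425 + 0.1186
x = 5.5435


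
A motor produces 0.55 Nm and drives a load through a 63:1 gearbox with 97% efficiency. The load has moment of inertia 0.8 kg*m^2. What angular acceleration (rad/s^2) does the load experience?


tau_out = tau_motor * N * eta
= 0.55 * 63 * 0.97 = 33.6105 Nm
alpha = tau_out / I = 33.6105 / 0.8
= 42.0131 rad/s^2


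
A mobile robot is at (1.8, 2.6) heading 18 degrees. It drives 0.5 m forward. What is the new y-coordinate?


y_new = y0 + d*sin(theta)
= 2.6 + 0.5*sin(18)
= 2.6 + 0.1545
= 2.7545


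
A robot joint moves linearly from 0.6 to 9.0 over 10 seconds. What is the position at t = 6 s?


s = t/T = 6/10 = 0.6
p(t) = p0 + (pf-p0)*s
= 0.6 + (9.0 - 0.6) * 0.6
= 5.64


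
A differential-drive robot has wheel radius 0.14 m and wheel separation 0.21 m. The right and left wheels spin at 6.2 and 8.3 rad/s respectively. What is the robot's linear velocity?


vR = r*wR = 0.14*6.2 = 0.868 m/s
vL = r*wL = 0.14*8.3 = 1.162 m/s
v = (vR+vL)/2 = 1.015 m/s
omega = (vR-vL)/L = -1.4 rad/s
linear velocity = 1.015 m/s


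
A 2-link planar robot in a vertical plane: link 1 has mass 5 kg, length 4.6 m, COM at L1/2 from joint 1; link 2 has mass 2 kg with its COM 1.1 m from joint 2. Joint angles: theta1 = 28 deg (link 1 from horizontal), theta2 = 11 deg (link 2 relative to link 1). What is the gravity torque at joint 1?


Horizontal distance from joint 1 to link-1 COM:
  x_c1 = (L1/2)*cos(t1) = 2.3 * 0.8829 = 2.0308 m
Horizontal distance from joint 1 to link-2 COM:
  x_c2 = L1*cos(t1) + Lc2*cos(t1+t2)
       = 4.6*0.8829 + 1.1*0.7771 = 4.9164 m
tau1 = m1*g*x_c1 + m2*g*x_c2
     = 5*9.81*2.0308 + 2*9.81*4.9164
     = 99.6097 + 96.4602
     = 196.0699 Nm


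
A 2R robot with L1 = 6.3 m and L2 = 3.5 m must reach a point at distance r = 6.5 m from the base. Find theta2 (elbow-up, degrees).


cos(theta2) = (r^2 - L1^2 - L2^2) / (2*L1*L2)
cos(theta2) = (42.25 - 39.69 - 12.25) / 44.1
cos(theta2) = -0.219728
theta2 = 102.6931 degrees


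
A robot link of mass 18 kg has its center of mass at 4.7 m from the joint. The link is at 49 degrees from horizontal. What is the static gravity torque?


tau = m*g*L*cos(angle)
= 18 * 9.81 * 4.7 * cos(49 deg)
= 18 * 9.81 * 4.7 * 0.6561
= 544.4804 Nm


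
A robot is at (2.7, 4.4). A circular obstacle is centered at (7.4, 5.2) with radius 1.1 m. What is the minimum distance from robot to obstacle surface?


center_dist = sqrt((2.7-7.4)^2 + (4.4-5.2)^2)
= sqrt(22.09 + 0.64)
= 4.7676
min_dist = center_dist - radius = 4.7676 - 1.1 = 3.6676 m


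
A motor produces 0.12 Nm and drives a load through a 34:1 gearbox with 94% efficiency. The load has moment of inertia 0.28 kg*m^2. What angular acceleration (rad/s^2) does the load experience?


tau_out = tau_motor * N * eta
= 0.12 * 34 * 0.94 = 3.8352 Nm
alpha = tau_out / I = 3.8352 / 0.28
= 13.6971 rad/s^2


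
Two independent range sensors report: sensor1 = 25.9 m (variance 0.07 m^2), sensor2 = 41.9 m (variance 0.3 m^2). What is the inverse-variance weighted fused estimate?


w1 = (1/var1) / (1/var1 + 1/var2)
   = 14.2857 / (14.2857 + 3.3333) = 0.8108
w2 = 1 - w1 = 0.1892
fused = w1*s1 + w2*s2 = 21.0 + 7.927
= 28.927 m


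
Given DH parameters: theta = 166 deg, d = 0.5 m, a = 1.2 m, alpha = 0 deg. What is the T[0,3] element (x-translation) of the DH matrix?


T[0,3] = a * cos(theta)
= 1.2 * cos(166 deg)
= 1.2 * -0.9703
= -1.1644


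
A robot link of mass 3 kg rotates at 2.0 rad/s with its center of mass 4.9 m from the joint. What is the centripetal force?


F = m * omega^2 * r
= 3 * 2.0^2 * 4.9
= 3 * 4.0 * 4.9
= 58.8 N


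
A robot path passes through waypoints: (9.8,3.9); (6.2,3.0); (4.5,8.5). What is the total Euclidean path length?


Segment lengths:
  seg1 = sqrt((-3.6)^2 + (-0.9)^2) = 3.7108
  seg2 = sqrt((-1.7)^2 + (5.5)^2) = 5.7567
Total = 9.4675


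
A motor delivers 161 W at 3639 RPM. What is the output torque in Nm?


omega = 3639 * 2*pi/60 = 381.0752 rad/s
tau = P / omega = 161 / 381.0752
= 0.4225 Nm


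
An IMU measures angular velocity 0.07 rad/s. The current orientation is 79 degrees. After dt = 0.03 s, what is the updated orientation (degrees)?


delta_theta = w * dt = 0.07 * 0.03 = 0.0021 rad
= 0.1203 deg
theta_new = 79 + 0.1203 = 79.1203 deg


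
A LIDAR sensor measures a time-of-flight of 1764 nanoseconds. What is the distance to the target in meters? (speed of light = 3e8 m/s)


tof = 1764 ns = 1.764e-06 s
dist = c * tof / 2
= 3e8 * 1.764e-06 / 2
= 264.6 m


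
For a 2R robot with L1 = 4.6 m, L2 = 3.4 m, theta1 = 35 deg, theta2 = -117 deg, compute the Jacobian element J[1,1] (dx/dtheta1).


J[1,1] = -L1*sin(t1) - L2*sin(t1+t2)
= -4.6*sin(35) - 3.4*sin(-82)
= 0.7285


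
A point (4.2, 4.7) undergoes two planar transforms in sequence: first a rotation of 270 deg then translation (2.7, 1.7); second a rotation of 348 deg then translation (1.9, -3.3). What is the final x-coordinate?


After transform 1:
x1 = cos(270)*4.2 - sin(270)*4.7 + 2.7 = 7.4
y1 = sin(270)*4.2 + cos(270)*4.7 + 1.7 = -2.5
After transform 2:
x2 = cos(348)*7.4 - sin(348)*-2.5 + 1.9
= 8.6185


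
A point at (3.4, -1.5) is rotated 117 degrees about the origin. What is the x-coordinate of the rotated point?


x' = x*cos(theta) - y*sin(theta)
cos(117 deg) = -0.454, sin(117 deg) = 0.891
x' = 3.4 * -0.454 - -1.5 * 0.891
= -1.5436 - -1.3365
= -0.2071


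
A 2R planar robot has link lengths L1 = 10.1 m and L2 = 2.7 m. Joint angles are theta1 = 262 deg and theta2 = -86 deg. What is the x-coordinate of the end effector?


Convert angles to radians: theta1 = 4.5728, theta2 = -1.501
x = L1*cos(theta1) + L2*cos(theta1+theta2)
x = -1.4056 + -2.6934
x = -4.0991


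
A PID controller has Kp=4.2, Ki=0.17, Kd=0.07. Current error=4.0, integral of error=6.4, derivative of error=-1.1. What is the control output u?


u = Kp*e + Ki*int(e) + Kd*de/dt
= 4.2*4.0 + 0.17*6.4 + 0.07*(-1.1)
= 16.8 + 1.088 + -0.077
= 17.811


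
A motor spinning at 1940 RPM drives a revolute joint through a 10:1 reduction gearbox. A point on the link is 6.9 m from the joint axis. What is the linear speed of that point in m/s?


omega_motor = 1940 * 2*pi/60 = 203.1563 rad/s
omega_joint = omega_motor / 10 = 20.3156 rad/s
v = omega_joint * r = 20.3156 * 6.9
= 140.1779 m/s


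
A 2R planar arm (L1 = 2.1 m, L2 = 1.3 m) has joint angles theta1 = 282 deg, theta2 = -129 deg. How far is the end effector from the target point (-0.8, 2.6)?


End effector via forward kinematics:
x = L1*cos(t1) + L2*cos(t1+t2) = -0.7217
y = L1*sin(t1) + L2*sin(t1+t2) = -1.4639
Distance to target:
d = sqrt((-0.8 - -0.7217)^2 + (2.6 - -1.4639)^2)
= sqrt(0.0061 + 16.5155)
= 4.0647 m


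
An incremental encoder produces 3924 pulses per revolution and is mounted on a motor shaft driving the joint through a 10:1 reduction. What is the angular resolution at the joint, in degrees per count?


counts per rev = 3924
effective counts at joint = 3924 * 10 = 39240
resolution = 360 / 39240
= 0.0092 deg/count


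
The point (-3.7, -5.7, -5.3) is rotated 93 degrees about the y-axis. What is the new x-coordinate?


Rotation about y-axis: x' = x*cos(theta) + z*sin(theta)
= -3.7 * -0.0523 + -5.3 * 0.9986
= -5.0991


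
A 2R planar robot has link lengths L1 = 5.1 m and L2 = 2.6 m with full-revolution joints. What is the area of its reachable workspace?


r_max = L1 + L2 = 7.7 m
r_min = |L1 - L2| = 2.5 m
Area = pi*(r_max^2 - r_min^2)
= pi*(59.29 - 6.25)
= pi * 53.04
= 166.6301 m^2


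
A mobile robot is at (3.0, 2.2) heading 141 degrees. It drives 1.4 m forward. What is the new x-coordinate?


x_new = x0 + d*cos(theta)
= 3.0 + 1.4*cos(141)
= 3.0 + -1.088
= 1.912


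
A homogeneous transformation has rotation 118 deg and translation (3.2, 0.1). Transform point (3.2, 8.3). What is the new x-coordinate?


x' = cos(theta)*px - sin(theta)*py + tx
= -0.4695*3.2 - 0.8829*8.3 + 3.2
= -5.6308


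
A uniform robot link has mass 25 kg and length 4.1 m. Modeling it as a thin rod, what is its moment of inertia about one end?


I = (1/3) * m * L^2
= (1/3) * 25 * 4.1^2
= 0.333333 * 25 * 16.81
= 140.0833 kg*m^2


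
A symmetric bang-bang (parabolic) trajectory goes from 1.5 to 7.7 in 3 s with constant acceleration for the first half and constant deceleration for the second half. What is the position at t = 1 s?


Symmetric rest-to-rest: each phase covers (pf-p0)/2 in time T/2. 0.5*a*(T/2)^2 = (pf-p0)/2 => a = 4*(pf-p0)/T^2
a = 4*(7.7-1.5)/3^2 = 2.7556
t = 1 is in the acceleration phase (t <= T/2).
p = p0 + 0.5*a*t^2 = 1.5 + 0.5*2.7556*1^2
= 2.8778


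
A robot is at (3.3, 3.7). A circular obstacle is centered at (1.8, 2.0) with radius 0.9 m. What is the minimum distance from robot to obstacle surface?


center_dist = sqrt((3.3-1.8)^2 + (3.7-2.0)^2)
= sqrt(2.25 + 2.89)
= 2.2672
min_dist = center_dist - radius = 2.2672 - 0.9 = 1.3672 m


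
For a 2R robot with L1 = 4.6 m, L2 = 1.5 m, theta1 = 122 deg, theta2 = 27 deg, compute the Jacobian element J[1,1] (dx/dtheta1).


J[1,1] = -L1*sin(t1) - L2*sin(t1+t2)
= -4.6*sin(122) - 1.5*sin(149)
= -4.6736


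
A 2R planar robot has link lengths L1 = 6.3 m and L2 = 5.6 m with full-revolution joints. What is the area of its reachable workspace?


r_max = L1 + L2 = 11.9 m
r_min = |L1 - L2| = 0.7 m
Area = pi*(r_max^2 - r_min^2)
= pi*(141.61 - 0.49)
= pi * 141.12
= 443.3416 m^2


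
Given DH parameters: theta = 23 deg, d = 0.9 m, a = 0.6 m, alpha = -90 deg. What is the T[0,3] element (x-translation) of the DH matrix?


T[0,3] = a * cos(theta)
= 0.6 * cos(23 deg)
= 0.6 * 0.9205
= 0.5523


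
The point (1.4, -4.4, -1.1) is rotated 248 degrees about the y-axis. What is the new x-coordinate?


Rotation about y-axis: x' = x*cos(theta) + z*sin(theta)
= 1.4 * -0.3746 + -1.1 * -0.9272
= 0.4955


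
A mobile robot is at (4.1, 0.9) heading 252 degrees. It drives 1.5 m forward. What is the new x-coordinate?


x_new = x0 + d*cos(theta)
= 4.1 + 1.5*cos(252)
= 4.1 + -0.4635
= 3.6365


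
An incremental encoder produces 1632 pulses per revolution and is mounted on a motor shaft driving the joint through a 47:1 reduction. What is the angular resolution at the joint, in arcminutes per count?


counts per rev = 1632
effective counts at joint = 1632 * 47 = 76704
resolution = 360*60 / 76704
= 0.2816 arcmin/count


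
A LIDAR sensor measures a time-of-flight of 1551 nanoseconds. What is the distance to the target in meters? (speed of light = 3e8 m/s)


tof = 1551 ns = 1.551e-06 s
dist = c * tof / 2
= 3e8 * 1.551e-06 / 2
= 232.65 m


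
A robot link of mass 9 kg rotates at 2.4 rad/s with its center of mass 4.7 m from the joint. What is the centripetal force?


F = m * omega^2 * r
= 9 * 2.4^2 * 4.7
= 9 * 5.76 * 4.7
= 243.648 N


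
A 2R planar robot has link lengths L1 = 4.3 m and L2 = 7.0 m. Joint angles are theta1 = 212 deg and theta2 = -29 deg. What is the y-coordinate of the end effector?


Convert angles to radians: theta1 = 3.7001, theta2 = -0.5061
y = L1*sin(theta1) + L2*sin(theta1+theta2)
y = -2.2787 + -0.3664
y = -2.645


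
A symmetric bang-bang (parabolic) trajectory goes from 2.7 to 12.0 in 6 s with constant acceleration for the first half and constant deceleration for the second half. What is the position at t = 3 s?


Symmetric rest-to-rest: each phase covers (pf-p0)/2 in time T/2. 0.5*a*(T/2)^2 = (pf-p0)/2 => a = 4*(pf-p0)/T^2
a = 4*(12.0-2.7)/6^2 = 1.0333
t = 3 is in the acceleration phase (t <= T/2).
p = p0 + 0.5*a*t^2 = 2.7 + 0.5*1.0333*3^2
= 7.35


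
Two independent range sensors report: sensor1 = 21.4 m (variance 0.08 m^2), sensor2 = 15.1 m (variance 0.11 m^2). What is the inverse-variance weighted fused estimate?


w1 = (1/var1) / (1/var1 + 1/var2)
   = 12.5 / (12.5 + 9.0909) = 0.5789
w2 = 1 - w1 = 0.4211
fused = w1*s1 + w2*s2 = 12.3895 + 6.3579
= 18.7474 m


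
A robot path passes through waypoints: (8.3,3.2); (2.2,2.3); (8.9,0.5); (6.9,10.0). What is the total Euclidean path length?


Segment lengths:
  seg1 = sqrt((-6.1)^2 + (-0.9)^2) = 6.166
  seg2 = sqrt((6.7)^2 + (-1.8)^2) = 6.9376
  seg3 = sqrt((-2.0)^2 + (9.5)^2) = 9.7082
Total = 22.8119


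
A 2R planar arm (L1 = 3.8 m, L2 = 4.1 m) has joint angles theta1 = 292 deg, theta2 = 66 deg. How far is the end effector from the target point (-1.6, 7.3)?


End effector via forward kinematics:
x = L1*cos(t1) + L2*cos(t1+t2) = 5.521
y = L1*sin(t1) + L2*sin(t1+t2) = -3.6664
Distance to target:
d = sqrt((-1.6 - 5.521)^2 + (7.3 - -3.6664)^2)
= sqrt(50.7087 + 120.2616)
= 13.0756 m


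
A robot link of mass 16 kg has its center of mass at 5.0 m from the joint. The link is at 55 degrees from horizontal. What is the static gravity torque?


tau = m*g*L*cos(angle)
= 16 * 9.81 * 5.0 * cos(55 deg)
= 16 * 9.81 * 5.0 * 0.5736
= 450.1428 Nm


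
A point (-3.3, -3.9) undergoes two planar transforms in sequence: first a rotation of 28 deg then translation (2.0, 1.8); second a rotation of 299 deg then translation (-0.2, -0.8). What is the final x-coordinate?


After transform 1:
x1 = cos(28)*-3.3 - sin(28)*-3.9 + 2.0 = 0.9172
y1 = sin(28)*-3.3 + cos(28)*-3.9 + 1.8 = -3.1928
After transform 2:
x2 = cos(299)*0.9172 - sin(299)*-3.1928 + -0.2
= -2.5478


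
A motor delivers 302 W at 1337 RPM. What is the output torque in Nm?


omega = 1337 * 2*pi/60 = 140.0103 rad/s
tau = P / omega = 302 / 140.0103
= 2.157 Nm


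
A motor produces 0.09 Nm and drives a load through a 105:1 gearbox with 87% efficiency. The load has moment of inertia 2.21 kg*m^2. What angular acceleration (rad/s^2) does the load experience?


tau_out = tau_motor * N * eta
= 0.09 * 105 * 0.87 = 8.2215 Nm
alpha = tau_out / I = 8.2215 / 2.21
= 3.7201 rad/s^2


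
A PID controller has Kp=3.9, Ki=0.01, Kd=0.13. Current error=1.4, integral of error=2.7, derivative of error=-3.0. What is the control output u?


u = Kp*e + Ki*int(e) + Kd*de/dt
= 3.9*1.4 + 0.01*2.7 + 0.13*(-3.0)
= 5.46 + 0.027 + -0.39
= 5.097


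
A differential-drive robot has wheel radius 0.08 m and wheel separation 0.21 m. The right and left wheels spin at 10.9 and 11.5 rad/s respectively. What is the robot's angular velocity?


vR = r*wR = 0.08*10.9 = 0.872 m/s
vL = r*wL = 0.08*11.5 = 0.92 m/s
v = (vR+vL)/2 = 0.896 m/s
omega = (vR-vL)/L = -0.2286 rad/s
angular velocity = -0.2286 rad/s


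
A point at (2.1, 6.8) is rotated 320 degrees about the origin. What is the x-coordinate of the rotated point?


x' = x*cos(theta) - y*sin(theta)
cos(320 deg) = 0.766, sin(320 deg) = -0.6428
x' = 2.1 * 0.766 - 6.8 * -0.6428
= 1.6087 - -4.371
= 5.9796


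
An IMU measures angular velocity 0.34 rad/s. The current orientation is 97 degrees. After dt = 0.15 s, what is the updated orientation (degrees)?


delta_theta = w * dt = 0.34 * 0.15 = 0.051 rad
= 2.9221 deg
theta_new = 97 + 2.9221 = 99.9221 deg


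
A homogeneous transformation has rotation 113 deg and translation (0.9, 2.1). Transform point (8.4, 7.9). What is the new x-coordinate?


x' = cos(theta)*px - sin(theta)*py + tx
= -0.3907*8.4 - 0.9205*7.9 + 0.9
= -9.6541


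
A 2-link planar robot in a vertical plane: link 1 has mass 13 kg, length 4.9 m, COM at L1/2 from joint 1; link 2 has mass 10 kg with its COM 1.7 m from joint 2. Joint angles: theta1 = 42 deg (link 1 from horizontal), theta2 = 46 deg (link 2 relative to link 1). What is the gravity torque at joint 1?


Horizontal distance from joint 1 to link-1 COM:
  x_c1 = (L1/2)*cos(t1) = 2.45 * 0.7431 = 1.8207 m
Horizontal distance from joint 1 to link-2 COM:
  x_c2 = L1*cos(t1) + Lc2*cos(t1+t2)
       = 4.9*0.7431 + 1.7*0.0349 = 3.7007 m
tau1 = m1*g*x_c1 + m2*g*x_c2
     = 13*9.81*1.8207 + 10*9.81*3.7007
     = 232.1945 + 363.0425
     = 595.237 Nm


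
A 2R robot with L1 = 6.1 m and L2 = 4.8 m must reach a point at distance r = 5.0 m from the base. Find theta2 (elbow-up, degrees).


cos(theta2) = (r^2 - L1^2 - L2^2) / (2*L1*L2)
cos(theta2) = (25.0 - 37.21 - 23.04) / 58.56
cos(theta2) = -0.601947
theta2 = 127.0094 degrees


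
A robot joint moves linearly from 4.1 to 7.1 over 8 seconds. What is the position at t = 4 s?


s = t/T = 4/8 = 0.5
p(t) = p0 + (pf-p0)*s
= 4.1 + (7.1 - 4.1) * 0.5
= 5.6


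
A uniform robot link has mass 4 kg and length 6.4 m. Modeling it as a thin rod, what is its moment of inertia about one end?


I = (1/3) * m * L^2
= (1/3) * 4 * 6.4^2
= 0.333333 * 4 * 40.96
= 54.6133 kg*m^2


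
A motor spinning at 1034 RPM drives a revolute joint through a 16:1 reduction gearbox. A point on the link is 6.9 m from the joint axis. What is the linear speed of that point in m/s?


omega_motor = 1034 * 2*pi/60 = 108.2802 rad/s
omega_joint = omega_motor / 16 = 6.7675 rad/s
v = omega_joint * r = 6.7675 * 6.9
= 46.6958 m/s


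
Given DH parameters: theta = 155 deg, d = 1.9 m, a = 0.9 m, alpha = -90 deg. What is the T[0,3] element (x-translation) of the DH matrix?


T[0,3] = a * cos(theta)
= 0.9 * cos(155 deg)
= 0.9 * -0.9063
= -0.8157


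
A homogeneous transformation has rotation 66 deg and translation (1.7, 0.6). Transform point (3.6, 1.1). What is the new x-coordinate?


x' = cos(theta)*px - sin(theta)*py + tx
= 0.4067*3.6 - 0.9135*1.1 + 1.7
= 2.1594


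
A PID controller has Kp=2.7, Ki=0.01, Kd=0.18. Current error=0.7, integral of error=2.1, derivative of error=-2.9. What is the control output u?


u = Kp*e + Ki*int(e) + Kd*de/dt
= 2.7*0.7 + 0.01*2.1 + 0.18*(-2.9)
= 1.89 + 0.021 + -0.522
= 1.389


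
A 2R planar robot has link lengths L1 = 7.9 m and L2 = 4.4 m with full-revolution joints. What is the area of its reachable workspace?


r_max = L1 + L2 = 12.3 m
r_min = |L1 - L2| = 3.5 m
Area = pi*(r_max^2 - r_min^2)
= pi*(151.29 - 12.25)
= pi * 139.04
= 436.807 m^2


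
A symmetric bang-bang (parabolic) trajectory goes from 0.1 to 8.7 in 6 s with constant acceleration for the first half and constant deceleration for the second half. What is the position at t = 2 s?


Symmetric rest-to-rest: each phase covers (pf-p0)/2 in time T/2. 0.5*a*(T/2)^2 = (pf-p0)/2 => a = 4*(pf-p0)/T^2
a = 4*(8.7-0.1)/6^2 = 0.9556
t = 2 is in the acceleration phase (t <= T/2).
p = p0 + 0.5*a*t^2 = 0.1 + 0.5*0.9556*2^2
= 2.0111


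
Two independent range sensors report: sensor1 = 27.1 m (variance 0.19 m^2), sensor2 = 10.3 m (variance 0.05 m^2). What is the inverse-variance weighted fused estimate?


w1 = (1/var1) / (1/var1 + 1/var2)
   = 5.2632 / (5.2632 + 20.0) = 0.2083
w2 = 1 - w1 = 0.7917
fused = w1*s1 + w2*s2 = 5.6458 + 8.1542
= 13.8 m


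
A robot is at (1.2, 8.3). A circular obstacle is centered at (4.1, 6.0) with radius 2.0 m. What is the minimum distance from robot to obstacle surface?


center_dist = sqrt((1.2-4.1)^2 + (8.3-6.0)^2)
= sqrt(8.41 + 5.29)
= 3.7014
min_dist = center_dist - radius = 3.7014 - 2.0 = 1.7014 m


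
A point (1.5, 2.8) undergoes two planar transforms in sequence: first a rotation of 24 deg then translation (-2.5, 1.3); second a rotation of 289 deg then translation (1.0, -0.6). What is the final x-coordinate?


After transform 1:
x1 = cos(24)*1.5 - sin(24)*2.8 + -2.5 = -2.2685
y1 = sin(24)*1.5 + cos(24)*2.8 + 1.3 = 4.468
After transform 2:
x2 = cos(289)*-2.2685 - sin(289)*4.468 + 1.0
= 4.486


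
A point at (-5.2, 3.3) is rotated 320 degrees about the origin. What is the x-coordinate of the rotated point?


x' = x*cos(theta) - y*sin(theta)
cos(320 deg) = 0.766, sin(320 deg) = -0.6428
x' = -5.2 * 0.766 - 3.3 * -0.6428
= -3.9834 - -2.1212
= -1.8622


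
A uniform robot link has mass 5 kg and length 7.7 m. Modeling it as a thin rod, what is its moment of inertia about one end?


I = (1/3) * m * L^2
= (1/3) * 5 * 7.7^2
= 0.333333 * 5 * 59.29
= 98.8167 kg*m^2


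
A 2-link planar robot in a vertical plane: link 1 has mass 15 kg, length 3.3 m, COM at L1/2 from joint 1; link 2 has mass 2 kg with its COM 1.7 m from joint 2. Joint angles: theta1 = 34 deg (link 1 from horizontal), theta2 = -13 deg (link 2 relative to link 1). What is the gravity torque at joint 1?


Horizontal distance from joint 1 to link-1 COM:
  x_c1 = (L1/2)*cos(t1) = 1.65 * 0.829 = 1.3679 m
Horizontal distance from joint 1 to link-2 COM:
  x_c2 = L1*cos(t1) + Lc2*cos(t1+t2)
       = 3.3*0.829 + 1.7*0.9336 = 4.3229 m
tau1 = m1*g*x_c1 + m2*g*x_c2
     = 15*9.81*1.3679 + 2*9.81*4.3229
     = 201.2883 + 84.8155
     = 286.1038 Nm


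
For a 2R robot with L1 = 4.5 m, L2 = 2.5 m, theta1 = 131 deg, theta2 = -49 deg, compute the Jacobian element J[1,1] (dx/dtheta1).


J[1,1] = -L1*sin(t1) - L2*sin(t1+t2)
= -4.5*sin(131) - 2.5*sin(82)
= -5.8719


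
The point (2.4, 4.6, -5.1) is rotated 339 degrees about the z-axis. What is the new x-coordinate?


Rotation about z-axis: x' = x*cos(theta) - y*sin(theta)
= 2.4 * 0.9336 - 4.6 * -0.3584
= 3.8891


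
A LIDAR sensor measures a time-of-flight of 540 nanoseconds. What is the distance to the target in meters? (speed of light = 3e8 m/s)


tof = 540 ns = 5.4e-07 s
dist = c * tof / 2
= 3e8 * 5.4e-07 / 2
= 81.0 m


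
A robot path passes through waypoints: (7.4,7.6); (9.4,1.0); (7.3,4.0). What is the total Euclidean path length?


Segment lengths:
  seg1 = sqrt((2.0)^2 + (-6.6)^2) = 6.8964
  seg2 = sqrt((-2.1)^2 + (3.0)^2) = 3.662
Total = 10.5583


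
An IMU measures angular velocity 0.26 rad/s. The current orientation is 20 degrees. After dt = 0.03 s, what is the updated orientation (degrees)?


delta_theta = w * dt = 0.26 * 0.03 = 0.0078 rad
= 0.4469 deg
theta_new = 20 + 0.4469 = 20.4469 deg


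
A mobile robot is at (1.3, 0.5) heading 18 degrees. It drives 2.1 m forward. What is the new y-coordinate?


y_new = y0 + d*sin(theta)
= 0.5 + 2.1*sin(18)
= 0.5 + 0.6489
= 1.1489


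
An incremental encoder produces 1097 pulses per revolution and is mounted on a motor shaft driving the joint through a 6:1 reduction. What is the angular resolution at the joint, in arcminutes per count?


counts per rev = 1097
effective counts at joint = 1097 * 6 = 6582
resolution = 360*60 / 6582
= 3.2817 arcmin/count


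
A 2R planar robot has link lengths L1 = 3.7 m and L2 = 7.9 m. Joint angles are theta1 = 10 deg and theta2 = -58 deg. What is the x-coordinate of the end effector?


Convert angles to radians: theta1 = 0.1745, theta2 = -1.0123
x = L1*cos(theta1) + L2*cos(theta1+theta2)
x = 3.6438 + 5.2861
x = 8.9299


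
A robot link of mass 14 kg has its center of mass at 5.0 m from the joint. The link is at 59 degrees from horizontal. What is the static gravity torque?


tau = m*g*L*cos(angle)
= 14 * 9.81 * 5.0 * cos(59 deg)
= 14 * 9.81 * 5.0 * 0.515
= 353.6766 Nm


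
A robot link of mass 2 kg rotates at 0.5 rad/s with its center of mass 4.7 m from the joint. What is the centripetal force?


F = m * omega^2 * r
= 2 * 0.5^2 * 4.7
= 2 * 0.25 * 4.7
= 2.35 N


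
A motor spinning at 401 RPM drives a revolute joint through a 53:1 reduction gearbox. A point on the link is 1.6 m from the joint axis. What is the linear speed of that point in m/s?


omega_motor = 401 * 2*pi/60 = 41.9926 rad/s
omega_joint = omega_motor / 53 = 0.7923 rad/s
v = omega_joint * r = 0.7923 * 1.6
= 1.2677 m/s


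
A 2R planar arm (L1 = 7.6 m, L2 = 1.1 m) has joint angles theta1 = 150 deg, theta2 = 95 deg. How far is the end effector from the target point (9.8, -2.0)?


End effector via forward kinematics:
x = L1*cos(t1) + L2*cos(t1+t2) = -7.0467
y = L1*sin(t1) + L2*sin(t1+t2) = 2.8031
Distance to target:
d = sqrt((9.8 - -7.0467)^2 + (-2.0 - 2.8031)^2)
= sqrt(283.8104 + 23.0694)
= 17.518 m


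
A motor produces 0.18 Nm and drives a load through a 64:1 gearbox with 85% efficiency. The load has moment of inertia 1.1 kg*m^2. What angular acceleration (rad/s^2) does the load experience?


tau_out = tau_motor * N * eta
= 0.18 * 64 * 0.85 = 9.792 Nm
alpha = tau_out / I = 9.792 / 1.1
= 8.9018 rad/s^2


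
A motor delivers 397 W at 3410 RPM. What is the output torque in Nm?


omega = 3410 * 2*pi/60 = 357.0944 rad/s
tau = P / omega = 397 / 357.0944
= 1.1118 Nm


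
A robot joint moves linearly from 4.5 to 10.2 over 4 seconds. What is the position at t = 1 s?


s = t/T = 1/4 = 0.25
p(t) = p0 + (pf-p0)*s
= 4.5 + (10.2 - 4.5) * 0.25
= 5.925


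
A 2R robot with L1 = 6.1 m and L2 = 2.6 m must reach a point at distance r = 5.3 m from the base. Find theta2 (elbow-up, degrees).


cos(theta2) = (r^2 - L1^2 - L2^2) / (2*L1*L2)
cos(theta2) = (28.09 - 37.21 - 6.76) / 31.72
cos(theta2) = -0.500631
theta2 = 120.0417 degrees


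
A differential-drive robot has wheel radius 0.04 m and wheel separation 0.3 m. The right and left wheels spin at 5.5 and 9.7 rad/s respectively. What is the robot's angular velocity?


vR = r*wR = 0.04*5.5 = 0.22 m/s
vL = r*wL = 0.04*9.7 = 0.388 m/s
v = (vR+vL)/2 = 0.304 m/s
omega = (vR-vL)/L = -0.56 rad/s
angular velocity = -0.56 rad/s


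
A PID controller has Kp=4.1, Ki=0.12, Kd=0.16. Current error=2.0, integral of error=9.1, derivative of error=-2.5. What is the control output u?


u = Kp*e + Ki*int(e) + Kd*de/dt
= 4.1*2.0 + 0.12*9.1 + 0.16*(-2.5)
= 8.2 + 1.092 + -0.4
= 8.892


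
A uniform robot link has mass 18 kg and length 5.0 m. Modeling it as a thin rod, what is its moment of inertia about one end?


I = (1/3) * m * L^2
= (1/3) * 18 * 5.0^2
= 0.333333 * 18 * 25.0
= 150.0 kg*m^2


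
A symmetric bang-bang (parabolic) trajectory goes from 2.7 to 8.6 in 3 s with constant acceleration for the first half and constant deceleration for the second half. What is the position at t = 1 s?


Symmetric rest-to-rest: each phase covers (pf-p0)/2 in time T/2. 0.5*a*(T/2)^2 = (pf-p0)/2 => a = 4*(pf-p0)/T^2
a = 4*(8.6-2.7)/3^2 = 2.6222
t = 1 is in the acceleration phase (t <= T/2).
p = p0 + 0.5*a*t^2 = 2.7 + 0.5*2.6222*1^2
= 4.0111


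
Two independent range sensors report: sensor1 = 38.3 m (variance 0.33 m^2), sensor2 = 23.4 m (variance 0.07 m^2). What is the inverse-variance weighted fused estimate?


w1 = (1/var1) / (1/var1 + 1/var2)
   = 3.0303 / (3.0303 + 14.2857) = 0.175
w2 = 1 - w1 = 0.825
fused = w1*s1 + w2*s2 = 6.7025 + 19.305
= 26.0075 m


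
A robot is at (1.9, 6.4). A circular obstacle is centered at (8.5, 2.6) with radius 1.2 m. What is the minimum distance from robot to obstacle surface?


center_dist = sqrt((1.9-8.5)^2 + (6.4-2.6)^2)
= sqrt(43.56 + 14.44)
= 7.6158
min_dist = center_dist - radius = 7.6158 - 1.2 = 6.4158 m


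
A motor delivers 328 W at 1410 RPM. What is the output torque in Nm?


omega = 1410 * 2*pi/60 = 147.6549 rad/s
tau = P / omega = 328 / 147.6549
= 2.2214 Nm


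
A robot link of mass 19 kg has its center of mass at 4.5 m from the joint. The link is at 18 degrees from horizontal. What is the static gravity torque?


tau = m*g*L*cos(angle)
= 19 * 9.81 * 4.5 * cos(18 deg)
= 19 * 9.81 * 4.5 * 0.9511
= 797.7034 Nm


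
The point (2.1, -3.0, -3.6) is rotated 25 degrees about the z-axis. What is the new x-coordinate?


Rotation about z-axis: x' = x*cos(theta) - y*sin(theta)
= 2.1 * 0.9063 - -3.0 * 0.4226
= 3.1711


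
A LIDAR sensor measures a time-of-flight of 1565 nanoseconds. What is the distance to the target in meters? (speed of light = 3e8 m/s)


tof = 1565 ns = 1.565e-06 s
dist = c * tof / 2
= 3e8 * 1.565e-06 / 2
= 234.75 m


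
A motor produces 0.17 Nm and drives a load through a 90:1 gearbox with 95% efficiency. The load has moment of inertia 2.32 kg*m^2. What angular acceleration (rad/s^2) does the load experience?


tau_out = tau_motor * N * eta
= 0.17 * 90 * 0.95 = 14.535 Nm
alpha = tau_out / I = 14.535 / 2.32
= 6.2651 rad/s^2


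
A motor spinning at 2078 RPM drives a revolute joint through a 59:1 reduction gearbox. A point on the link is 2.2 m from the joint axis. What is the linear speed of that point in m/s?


omega_motor = 2078 * 2*pi/60 = 217.6077 rad/s
omega_joint = omega_motor / 59 = 3.6883 rad/s
v = omega_joint * r = 3.6883 * 2.2
= 8.1142 m/s


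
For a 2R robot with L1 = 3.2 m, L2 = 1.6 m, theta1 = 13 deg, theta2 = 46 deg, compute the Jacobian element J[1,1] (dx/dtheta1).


J[1,1] = -L1*sin(t1) - L2*sin(t1+t2)
= -3.2*sin(13) - 1.6*sin(59)
= -2.0913


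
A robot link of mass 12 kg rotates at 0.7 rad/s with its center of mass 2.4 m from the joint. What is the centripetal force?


F = m * omega^2 * r
= 12 * 0.7^2 * 2.4
= 12 * 0.49 * 2.4
= 14.112 N


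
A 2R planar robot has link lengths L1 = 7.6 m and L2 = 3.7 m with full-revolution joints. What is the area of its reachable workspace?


r_max = L1 + L2 = 11.3 m
r_min = |L1 - L2| = 3.9 m
Area = pi*(r_max^2 - r_min^2)
= pi*(127.69 - 15.21)
= pi * 112.48
= 353.3663 m^2


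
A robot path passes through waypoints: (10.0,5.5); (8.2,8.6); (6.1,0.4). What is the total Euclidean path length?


Segment lengths:
  seg1 = sqrt((-1.8)^2 + (3.1)^2) = 3.5847
  seg2 = sqrt((-2.1)^2 + (-8.2)^2) = 8.4646
Total = 12.0493


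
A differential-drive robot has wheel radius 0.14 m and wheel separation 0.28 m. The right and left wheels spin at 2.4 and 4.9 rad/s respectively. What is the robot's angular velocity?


vR = r*wR = 0.14*2.4 = 0.336 m/s
vL = r*wL = 0.14*4.9 = 0.686 m/s
v = (vR+vL)/2 = 0.511 m/s
omega = (vR-vL)/L = -1.25 rad/s
angular velocity = -1.25 rad/s


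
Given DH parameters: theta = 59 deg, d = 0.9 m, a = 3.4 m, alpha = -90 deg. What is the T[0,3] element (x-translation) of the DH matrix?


T[0,3] = a * cos(theta)
= 3.4 * cos(59 deg)
= 3.4 * 0.515
= 1.7511


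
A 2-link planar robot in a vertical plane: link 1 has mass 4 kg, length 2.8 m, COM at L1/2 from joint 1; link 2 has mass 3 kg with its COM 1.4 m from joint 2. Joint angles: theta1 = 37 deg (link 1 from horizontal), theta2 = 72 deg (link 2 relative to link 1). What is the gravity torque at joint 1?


Horizontal distance from joint 1 to link-1 COM:
  x_c1 = (L1/2)*cos(t1) = 1.4 * 0.7986 = 1.1181 m
Horizontal distance from joint 1 to link-2 COM:
  x_c2 = L1*cos(t1) + Lc2*cos(t1+t2)
       = 2.8*0.7986 + 1.4*-0.3256 = 1.7804 m
tau1 = m1*g*x_c1 + m2*g*x_c2
     = 4*9.81*1.1181 + 3*9.81*1.7804
     = 43.8738 + 52.3967
     = 96.2705 Nm


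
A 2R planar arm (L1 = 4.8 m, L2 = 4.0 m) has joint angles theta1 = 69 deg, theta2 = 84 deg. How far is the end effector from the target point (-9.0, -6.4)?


End effector via forward kinematics:
x = L1*cos(t1) + L2*cos(t1+t2) = -1.8439
y = L1*sin(t1) + L2*sin(t1+t2) = 6.2971
Distance to target:
d = sqrt((-9.0 - -1.8439)^2 + (-6.4 - 6.2971)^2)
= sqrt(51.2103 + 161.2176)
= 14.5749 m


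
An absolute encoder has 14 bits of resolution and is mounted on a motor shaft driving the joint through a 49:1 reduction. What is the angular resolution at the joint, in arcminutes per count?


counts = 2^14 = 16384
effective counts at joint = 16384 * 49 = 802816
resolution = 360*60 / 802816
= 0.0269 arcmin/count


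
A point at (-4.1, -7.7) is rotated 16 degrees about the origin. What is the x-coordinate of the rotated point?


x' = x*cos(theta) - y*sin(theta)
cos(16 deg) = 0.9613, sin(16 deg) = 0.2756
x' = -4.1 * 0.9613 - -7.7 * 0.2756
= -3.9412 - -2.1224
= -1.8188


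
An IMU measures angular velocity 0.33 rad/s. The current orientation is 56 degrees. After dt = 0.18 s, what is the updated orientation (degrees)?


delta_theta = w * dt = 0.33 * 0.18 = 0.0594 rad
= 3.4034 deg
theta_new = 56 + 3.4034 = 59.4034 deg


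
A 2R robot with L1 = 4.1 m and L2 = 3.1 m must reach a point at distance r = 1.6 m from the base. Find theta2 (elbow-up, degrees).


cos(theta2) = (r^2 - L1^2 - L2^2) / (2*L1*L2)
cos(theta2) = (2.56 - 16.81 - 9.61) / 25.42
cos(theta2) = -0.938631
theta2 = 159.8229 degrees


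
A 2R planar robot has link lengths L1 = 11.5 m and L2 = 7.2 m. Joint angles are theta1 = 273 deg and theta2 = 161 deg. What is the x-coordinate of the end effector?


Convert angles to radians: theta1 = 4.7647, theta2 = 2.81
x = L1*cos(theta1) + L2*cos(theta1+theta2)
x = 0.6019 + 1.9846
x = 2.5865


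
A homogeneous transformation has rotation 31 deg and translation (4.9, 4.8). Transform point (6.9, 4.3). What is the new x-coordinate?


x' = cos(theta)*px - sin(theta)*py + tx
= 0.8572*6.9 - 0.515*4.3 + 4.9
= 8.5998


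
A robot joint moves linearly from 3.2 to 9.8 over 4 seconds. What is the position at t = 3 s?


s = t/T = 3/4 = 0.75
p(t) = p0 + (pf-p0)*s
= 3.2 + (9.8 - 3.2) * 0.75
= 8.15


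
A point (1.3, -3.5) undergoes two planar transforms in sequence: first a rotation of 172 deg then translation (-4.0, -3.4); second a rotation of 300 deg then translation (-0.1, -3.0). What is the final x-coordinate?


After transform 1:
x1 = cos(172)*1.3 - sin(172)*-3.5 + -4.0 = -4.8002
y1 = sin(172)*1.3 + cos(172)*-3.5 + -3.4 = 0.2469
After transform 2:
x2 = cos(300)*-4.8002 - sin(300)*0.2469 + -0.1
= -2.2863


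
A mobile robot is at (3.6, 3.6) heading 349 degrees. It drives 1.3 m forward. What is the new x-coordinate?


x_new = x0 + d*cos(theta)
= 3.6 + 1.3*cos(349)
= 3.6 + 1.2761
= 4.8761


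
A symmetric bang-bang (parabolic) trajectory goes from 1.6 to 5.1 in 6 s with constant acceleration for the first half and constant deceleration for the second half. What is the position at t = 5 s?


Symmetric rest-to-rest: each phase covers (pf-p0)/2 in time T/2. 0.5*a*(T/2)^2 = (pf-p0)/2 => a = 4*(pf-p0)/T^2
a = 4*(5.1-1.6)/6^2 = 0.3889
t = 5 is in the deceleration phase (t > T/2).
p = pf - 0.5*a*(T-t)^2 = 5.1 - 0.5*0.3889*1^2
= 4.9056


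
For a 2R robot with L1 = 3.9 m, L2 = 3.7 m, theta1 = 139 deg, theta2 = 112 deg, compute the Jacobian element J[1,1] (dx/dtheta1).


J[1,1] = -L1*sin(t1) - L2*sin(t1+t2)
= -3.9*sin(139) - 3.7*sin(251)
= 0.9398


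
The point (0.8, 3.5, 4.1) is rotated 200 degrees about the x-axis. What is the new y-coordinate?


Rotation about x-axis: y' = y*cos(theta) - z*sin(theta)
= 3.5 * -0.9397 - 4.1 * -0.342
= -1.8866


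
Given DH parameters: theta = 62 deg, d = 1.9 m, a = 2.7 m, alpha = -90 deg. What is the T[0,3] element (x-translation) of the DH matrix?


T[0,3] = a * cos(theta)
= 2.7 * cos(62 deg)
= 2.7 * 0.4695
= 1.2676


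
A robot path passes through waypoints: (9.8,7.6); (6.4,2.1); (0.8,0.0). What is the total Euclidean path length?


Segment lengths:
  seg1 = sqrt((-3.4)^2 + (-5.5)^2) = 6.4661
  seg2 = sqrt((-5.6)^2 + (-2.1)^2) = 5.9808
Total = 12.4469


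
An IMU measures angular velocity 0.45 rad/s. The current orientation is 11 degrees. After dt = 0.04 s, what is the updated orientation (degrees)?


delta_theta = w * dt = 0.45 * 0.04 = 0.018 rad
= 1.0313 deg
theta_new = 11 + 1.0313 = 12.0313 deg


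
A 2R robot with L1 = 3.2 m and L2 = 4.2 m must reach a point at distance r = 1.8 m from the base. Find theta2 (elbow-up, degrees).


cos(theta2) = (r^2 - L1^2 - L2^2) / (2*L1*L2)
cos(theta2) = (3.24 - 10.24 - 17.64) / 26.88
cos(theta2) = -0.916667
theta2 = 156.4435 degrees


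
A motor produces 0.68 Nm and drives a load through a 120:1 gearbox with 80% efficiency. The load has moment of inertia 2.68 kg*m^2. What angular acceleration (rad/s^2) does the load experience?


tau_out = tau_motor * N * eta
= 0.68 * 120 * 0.8 = 65.28 Nm
alpha = tau_out / I = 65.28 / 2.68
= 24.3582 rad/s^2


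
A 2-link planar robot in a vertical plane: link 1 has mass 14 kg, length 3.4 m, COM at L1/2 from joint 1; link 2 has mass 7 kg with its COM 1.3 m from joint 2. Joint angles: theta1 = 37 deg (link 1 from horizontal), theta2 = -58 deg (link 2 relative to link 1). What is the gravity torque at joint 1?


Horizontal distance from joint 1 to link-1 COM:
  x_c1 = (L1/2)*cos(t1) = 1.7 * 0.7986 = 1.3577 m
Horizontal distance from joint 1 to link-2 COM:
  x_c2 = L1*cos(t1) + Lc2*cos(t1+t2)
       = 3.4*0.7986 + 1.3*0.9336 = 3.929 m
tau1 = m1*g*x_c1 + m2*g*x_c2
     = 14*9.81*1.3577 + 7*9.81*3.929
     = 186.4638 + 269.8055
     = 456.2693 Nm


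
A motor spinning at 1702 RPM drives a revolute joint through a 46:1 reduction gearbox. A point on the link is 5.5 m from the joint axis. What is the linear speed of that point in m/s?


omega_motor = 1702 * 2*pi/60 = 178.233 rad/s
omega_joint = omega_motor / 46 = 3.8746 rad/s
v = omega_joint * r = 3.8746 * 5.5
= 21.3105 m/s


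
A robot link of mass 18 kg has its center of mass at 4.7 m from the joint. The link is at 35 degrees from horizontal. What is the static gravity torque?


tau = m*g*L*cos(angle)
= 18 * 9.81 * 4.7 * cos(35 deg)
= 18 * 9.81 * 4.7 * 0.8192
= 679.8356 Nm


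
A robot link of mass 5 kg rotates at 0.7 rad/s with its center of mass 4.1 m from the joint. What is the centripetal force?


F = m * omega^2 * r
= 5 * 0.7^2 * 4.1
= 5 * 0.49 * 4.1
= 10.045 N


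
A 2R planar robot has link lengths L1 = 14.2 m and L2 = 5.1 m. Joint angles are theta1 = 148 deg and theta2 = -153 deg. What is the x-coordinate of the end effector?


Convert angles to radians: theta1 = 2.5831, theta2 = -2.6704
x = L1*cos(theta1) + L2*cos(theta1+theta2)
x = -12.0423 + 5.0806
x = -6.9617


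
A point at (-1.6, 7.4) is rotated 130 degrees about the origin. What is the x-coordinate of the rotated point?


x' = x*cos(theta) - y*sin(theta)
cos(130 deg) = -0.6428, sin(130 deg) = 0.766
x' = -1.6 * -0.6428 - 7.4 * 0.766
= 1.0285 - 5.6687
= -4.6403


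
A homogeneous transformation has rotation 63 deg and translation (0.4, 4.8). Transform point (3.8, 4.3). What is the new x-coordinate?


x' = cos(theta)*px - sin(theta)*py + tx
= 0.454*3.8 - 0.891*4.3 + 0.4
= -1.7062


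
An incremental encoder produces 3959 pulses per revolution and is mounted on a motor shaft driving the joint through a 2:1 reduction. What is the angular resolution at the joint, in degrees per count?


counts per rev = 3959
effective counts at joint = 3959 * 2 = 7918
resolution = 360 / 7918
= 0.0455 deg/count


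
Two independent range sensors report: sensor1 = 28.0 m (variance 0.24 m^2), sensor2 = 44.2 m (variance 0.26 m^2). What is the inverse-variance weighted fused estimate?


w1 = (1/var1) / (1/var1 + 1/var2)
   = 4.1667 / (4.1667 + 3.8462) = 0.52
w2 = 1 - w1 = 0.48
fused = w1*s1 + w2*s2 = 14.56 + 21.216
= 35.776 m


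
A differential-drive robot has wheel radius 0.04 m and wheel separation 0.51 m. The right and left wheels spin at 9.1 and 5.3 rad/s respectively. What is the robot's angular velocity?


vR = r*wR = 0.04*9.1 = 0.364 m/s
vL = r*wL = 0.04*5.3 = 0.212 m/s
v = (vR+vL)/2 = 0.288 m/s
omega = (vR-vL)/L = 0.298 rad/s
angular velocity = 0.298 rad/s


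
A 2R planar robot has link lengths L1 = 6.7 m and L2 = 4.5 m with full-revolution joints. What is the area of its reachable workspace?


r_max = L1 + L2 = 11.2 m
r_min = |L1 - L2| = 2.2 m
Area = pi*(r_max^2 - r_min^2)
= pi*(125.44 - 4.84)
= pi * 120.6
= 378.8761 m^2


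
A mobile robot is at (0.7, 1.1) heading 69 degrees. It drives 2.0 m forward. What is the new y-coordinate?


y_new = y0 + d*sin(theta)
= 1.1 + 2.0*sin(69)
= 1.1 + 1.8672
= 2.9672


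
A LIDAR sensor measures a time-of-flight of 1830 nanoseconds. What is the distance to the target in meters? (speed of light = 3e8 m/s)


tof = 1830 ns = 1.83e-06 s
dist = c * tof / 2
= 3e8 * 1.83e-06 / 2
= 274.5 m


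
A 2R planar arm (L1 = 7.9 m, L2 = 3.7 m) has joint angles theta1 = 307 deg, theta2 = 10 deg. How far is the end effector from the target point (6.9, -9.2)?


End effector via forward kinematics:
x = L1*cos(t1) + L2*cos(t1+t2) = 7.4603
y = L1*sin(t1) + L2*sin(t1+t2) = -8.8326
Distance to target:
d = sqrt((6.9 - 7.4603)^2 + (-9.2 - -8.8326)^2)
= sqrt(0.314 + 0.135)
= 0.67 m
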